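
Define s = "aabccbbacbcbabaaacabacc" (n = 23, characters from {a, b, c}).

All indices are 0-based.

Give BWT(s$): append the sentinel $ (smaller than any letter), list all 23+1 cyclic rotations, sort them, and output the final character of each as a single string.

cb$abcaabbacbaccacabcaab

rank  rotation                  last
    0  $aabccbbacbcbabaaacabacc  c
    1  aaacabacc$aabccbbacbcbab  b
    2  aabccbbacbcbabaaacabacc$  $
    3  aacabacc$aabccbbacbcbaba  a
    4  abaaacabacc$aabccbbacbcb  b
    5  abacc$aabccbbacbcbabaaac  c
    6  abccbbacbcbabaaacabacc$a  a
    7  acabacc$aabccbbacbcbabaa  a
    8  acbcbabaaacabacc$aabccbb  b
    9  acc$aabccbbacbcbabaaacab  b
   10  baaacabacc$aabccbbacbcba  a
   11  babaaacabacc$aabccbbacbc  c
   12  bacbcbabaaacabacc$aabccb  b
   13  bacc$aabccbbacbcbabaaaca  a
   14  bbacbcbabaaacabacc$aabcc  c
   15  bcbabaaacabacc$aabccbbac  c
   16  bccbbacbcbabaaacabacc$aa  a
   17  c$aabccbbacbcbabaaacabac  c
   18  cabacc$aabccbbacbcbabaaa  a
   19  cbabaaacabacc$aabccbbacb  b
   20  cbbacbcbabaaacabacc$aabc  c
   21  cbcbabaaacabacc$aabccbba  a
   22  cc$aabccbbacbcbabaaacaba  a
   23  ccbbacbcbabaaacabacc$aab  b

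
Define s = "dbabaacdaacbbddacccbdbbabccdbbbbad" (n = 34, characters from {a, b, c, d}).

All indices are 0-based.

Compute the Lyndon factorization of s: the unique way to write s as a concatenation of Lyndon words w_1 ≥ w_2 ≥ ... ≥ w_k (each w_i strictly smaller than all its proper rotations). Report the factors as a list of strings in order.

["d", "b", "ab", "aacd", "aacbbddacccbdbbabccdbbbbad"]

emit factor 1: 'd' (i=0, period=1)
emit factor 2: 'b' (i=1, period=1)
emit factor 3: 'ab' (i=2, period=2)
emit factor 4: 'aacd' (i=4, period=4)
emit factor 5: 'aacbbddacccbdbbabccdbbbbad' (i=8, period=26)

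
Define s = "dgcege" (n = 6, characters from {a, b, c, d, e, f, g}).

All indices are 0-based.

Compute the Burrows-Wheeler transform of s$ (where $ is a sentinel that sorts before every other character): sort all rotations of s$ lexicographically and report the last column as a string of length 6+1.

rank  rotation last
    0  $dgcege  e
    1  cege$dg  g
    2  dgcege$  $
    3  e$dgceg  g
    4  ege$dgc  c
    5  gcege$d  d
    6  ge$dgce  e

eg$gcde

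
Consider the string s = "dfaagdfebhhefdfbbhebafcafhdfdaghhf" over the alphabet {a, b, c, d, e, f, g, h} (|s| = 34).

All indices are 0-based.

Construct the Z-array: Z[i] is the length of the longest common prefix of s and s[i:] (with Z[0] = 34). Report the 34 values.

[34, 0, 0, 0, 0, 2, 0, 0, 0, 0, 0, 0, 0, 2, 0, 0, 0, 0, 0, 0, 0, 0, 0, 0, 0, 0, 2, 0, 1, 0, 0, 0, 0, 0]

Z[0]=34
i=1: fresh scan; Z[1]=0
i=2: fresh scan; Z[2]=0
i=3: fresh scan; Z[3]=0
i=4: fresh scan; Z[4]=0
i=5: fresh scan; Z[5]=2 grow→box=[5,7)
i=6: min(r-i=1, Z[1]=0)=0; Z[6]=0
i=7: fresh scan; Z[7]=0
i=8: fresh scan; Z[8]=0
i=9: fresh scan; Z[9]=0
i=10: fresh scan; Z[10]=0
i=11: fresh scan; Z[11]=0
i=12: fresh scan; Z[12]=0
i=13: fresh scan; Z[13]=2 grow→box=[13,15)
i=14: min(r-i=1, Z[1]=0)=0; Z[14]=0
i=15: fresh scan; Z[15]=0
i=16: fresh scan; Z[16]=0
i=17: fresh scan; Z[17]=0
i=18: fresh scan; Z[18]=0
i=19: fresh scan; Z[19]=0
i=20: fresh scan; Z[20]=0
i=21: fresh scan; Z[21]=0
i=22: fresh scan; Z[22]=0
i=23: fresh scan; Z[23]=0
i=24: fresh scan; Z[24]=0
i=25: fresh scan; Z[25]=0
i=26: fresh scan; Z[26]=2 grow→box=[26,28)
i=27: min(r-i=1, Z[1]=0)=0; Z[27]=0
i=28: fresh scan; Z[28]=1 grow→box=[28,29)
i=29: fresh scan; Z[29]=0
i=30: fresh scan; Z[30]=0
i=31: fresh scan; Z[31]=0
i=32: fresh scan; Z[32]=0
i=33: fresh scan; Z[33]=0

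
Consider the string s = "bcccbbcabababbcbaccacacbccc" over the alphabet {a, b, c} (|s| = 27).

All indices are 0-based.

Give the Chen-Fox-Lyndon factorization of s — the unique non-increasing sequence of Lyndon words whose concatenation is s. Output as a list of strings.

["bccc", "bbc", "abababbcbaccacacbccc"]

emit factor 1: 'bccc' (i=0, period=4)
emit factor 2: 'bbc' (i=4, period=3)
emit factor 3: 'abababbcbaccacacbccc' (i=7, period=20)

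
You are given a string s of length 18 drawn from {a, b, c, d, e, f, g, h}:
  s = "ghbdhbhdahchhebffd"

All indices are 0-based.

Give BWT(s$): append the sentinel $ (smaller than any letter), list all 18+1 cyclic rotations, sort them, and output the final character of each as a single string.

rank  rotation             last
    0  $ghbdhbhdahchhebffd  d
    1  ahchhebffd$ghbdhbhd  d
    2  bdhbhdahchhebffd$gh  h
    3  bffd$ghbdhbhdahchhe  e
    4  bhdahchhebffd$ghbdh  h
    5  chhebffd$ghbdhbhdah  h
    6  d$ghbdhbhdahchhebff  f
    7  dahchhebffd$ghbdhbh  h
    8  dhbhdahchhebffd$ghb  b
    9  ebffd$ghbdhbhdahchh  h
   10  fd$ghbdhbhdahchhebf  f
   11  ffd$ghbdhbhdahchheb  b
   12  ghbdhbhdahchhebffd$  $
   13  hbdhbhdahchhebffd$g  g
   14  hbhdahchhebffd$ghbd  d
   15  hchhebffd$ghbdhbhda  a
   16  hdahchhebffd$ghbdhb  b
   17  hebffd$ghbdhbhdahch  h
   18  hhebffd$ghbdhbhdahc  c

ddhehhfhbhfb$gdabhc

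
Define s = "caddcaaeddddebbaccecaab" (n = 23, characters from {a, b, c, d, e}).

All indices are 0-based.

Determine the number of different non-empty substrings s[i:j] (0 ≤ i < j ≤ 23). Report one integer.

250

rank | idx | suffix
   0 |  20 | aab
   1 |   5 | aaeddddebbaccecaab
   2 |  21 | ab
   3 |  15 | accecaab
   4 |   1 | addcaaeddddebbaccecaab
   5 |   6 | aeddddebbaccecaab
   6 |  22 | b
   7 |  14 | baccecaab
   8 |  13 | bbaccecaab
   9 |  19 | caab
  10 |   4 | caaeddddebbaccecaab
  11 |   0 | caddcaaeddddebbaccecaab
  12 |  16 | ccecaab
  13 |  17 | cecaab
  14 |   3 | dcaaeddddebbaccecaab
  15 |   2 | ddcaaeddddebbaccecaab
  16 |   8 | ddddebbaccecaab
  17 |   9 | dddebbaccecaab
  18 |  10 | ddebbaccecaab
  19 |  11 | debbaccecaab
  20 |  12 | ebbaccecaab
  21 |  18 | ecaab
  22 |   7 | eddddebbaccecaab

SA = [20, 5, 21, 15, 1, 6, 22, 14, 13, 19, 4, 0, 16, 17, 3, 2, 8, 9, 10, 11, 12, 18, 7]
[i] adj suffixes → lcp
  [1] 20/5 → 2 ('aa')
  [2] 5/21 → 1 ('a')
  [3] 21/15 → 1 ('a')
  [4] 15/1 → 1 ('a')
  [5] 1/6 → 1 ('a')
  [6] 6/22 → 0 ('')
  [7] 22/14 → 1 ('b')
  [8] 14/13 → 1 ('b')
  [9] 13/19 → 0 ('')
  [10] 19/4 → 3 ('caa')
  [11] 4/0 → 2 ('ca')
  [12] 0/16 → 1 ('c')
  [13] 16/17 → 1 ('c')
  [14] 17/3 → 0 ('')
  [15] 3/2 → 1 ('d')
  [16] 2/8 → 2 ('dd')
  [17] 8/9 → 3 ('ddd')
  [18] 9/10 → 2 ('dd')
  [19] 10/11 → 1 ('d')
  [20] 11/12 → 0 ('')
  [21] 12/18 → 1 ('e')
  [22] 18/7 → 1 ('e')

n(n+1)/2 = 23·24/2 = 276
Σ LCP = 0 + 2 + 1 + 1 + 1 + 1 + 0 + 1 + 1 + 0 + 3 + 2 + 1 + 1 + 0 + 1 + 2 + 3 + 2 + 1 + 0 + 1 + 1 = 26
distinct = 276 − 26 = 250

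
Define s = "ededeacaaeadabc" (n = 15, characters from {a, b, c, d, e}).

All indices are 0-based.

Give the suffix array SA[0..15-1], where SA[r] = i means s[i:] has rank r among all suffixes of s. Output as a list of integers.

rank→(start, suffix):
  0 → (7, 'aaeadabc')
  1 → (12, 'abc')
  2 → (5, 'acaaeadabc')
  3 → (10, 'adabc')
  4 → (8, 'aeadabc')
  5 → (13, 'bc')
  6 → (14, 'c')
  7 → (6, 'caaeadabc')
  8 → (11, 'dabc')
  9 → (3, 'deacaaeadabc')
  10 → (1, 'dedeacaaeadabc')
  11 → (4, 'eacaaeadabc')
  12 → (9, 'eadabc')
  13 → (2, 'edeacaaeadabc')
  14 → (0, 'ededeacaaeadabc')

[7, 12, 5, 10, 8, 13, 14, 6, 11, 3, 1, 4, 9, 2, 0]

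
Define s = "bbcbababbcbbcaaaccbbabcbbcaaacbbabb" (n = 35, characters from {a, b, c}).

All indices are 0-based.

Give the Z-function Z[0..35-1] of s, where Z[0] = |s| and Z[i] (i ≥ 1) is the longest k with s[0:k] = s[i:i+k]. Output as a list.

Z[0]=35
i=1: i≥r, start 0; Z[1]=1 scan→box=[1,2)
i=2: i≥r, start 0; Z[2]=0
i=3: i≥r, start 0; Z[3]=1 scan→box=[3,4)
i=4: i≥r, start 0; Z[4]=0
i=5: i≥r, start 0; Z[5]=1 scan→box=[5,6)
i=6: i≥r, start 0; Z[6]=0
i=7: i≥r, start 0; Z[7]=4 scan→box=[7,11)
i=8: min(r-i=3, Z[1]=1)=1; Z[8]=1
i=9: min(r-i=2, Z[2]=0)=0; Z[9]=0
i=10: min(r-i=1, Z[3]=1)=1; Z[10]=3 scan→box=[10,13)
i=11: min(r-i=2, Z[1]=1)=1; Z[11]=1
i=12: min(r-i=1, Z[2]=0)=0; Z[12]=0
i=13: i≥r, start 0; Z[13]=0
i=14: i≥r, start 0; Z[14]=0
i=15: i≥r, start 0; Z[15]=0
i=16: i≥r, start 0; Z[16]=0
i=17: i≥r, start 0; Z[17]=0
i=18: i≥r, start 0; Z[18]=2 scan→box=[18,20)
i=19: min(r-i=1, Z[1]=1)=1; Z[19]=1
i=20: i≥r, start 0; Z[20]=0
i=21: i≥r, start 0; Z[21]=1 scan→box=[21,22)
i=22: i≥r, start 0; Z[22]=0
i=23: i≥r, start 0; Z[23]=3 scan→box=[23,26)
i=24: min(r-i=2, Z[1]=1)=1; Z[24]=1
i=25: min(r-i=1, Z[2]=0)=0; Z[25]=0
i=26: i≥r, start 0; Z[26]=0
i=27: i≥r, start 0; Z[27]=0
i=28: i≥r, start 0; Z[28]=0
i=29: i≥r, start 0; Z[29]=0
i=30: i≥r, start 0; Z[30]=2 scan→box=[30,32)
i=31: min(r-i=1, Z[1]=1)=1; Z[31]=1
i=32: i≥r, start 0; Z[32]=0
i=33: i≥r, start 0; Z[33]=2 scan→box=[33,35)
i=34: min(r-i=1, Z[1]=1)=1; Z[34]=1

[35, 1, 0, 1, 0, 1, 0, 4, 1, 0, 3, 1, 0, 0, 0, 0, 0, 0, 2, 1, 0, 1, 0, 3, 1, 0, 0, 0, 0, 0, 2, 1, 0, 2, 1]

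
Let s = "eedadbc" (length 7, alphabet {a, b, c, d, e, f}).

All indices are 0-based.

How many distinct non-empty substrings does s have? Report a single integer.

sorted suffixes:
  #0 SA[0]=3  'adbc'
  #1 SA[1]=5  'bc'
  #2 SA[2]=6  'c'
  #3 SA[3]=2  'dadbc'
  #4 SA[4]=4  'dbc'
  #5 SA[5]=1  'edadbc'
  #6 SA[6]=0  'eedadbc'

SA = [3, 5, 6, 2, 4, 1, 0]
i: (SA[i-1],SA[i]) lcp shared
  1: (3,5) 0 ''
  2: (5,6) 0 ''
  3: (6,2) 0 ''
  4: (2,4) 1 'd'
  5: (4,1) 0 ''
  6: (1,0) 1 'e'

n(n+1)/2 = 7·8/2 = 28
Σ LCP = 0 + 0 + 0 + 0 + 1 + 0 + 1 = 2
distinct = 28 − 2 = 26

26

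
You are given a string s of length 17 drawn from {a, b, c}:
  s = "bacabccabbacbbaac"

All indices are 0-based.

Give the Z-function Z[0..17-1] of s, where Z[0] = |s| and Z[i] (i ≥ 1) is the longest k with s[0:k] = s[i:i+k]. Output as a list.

[17, 0, 0, 0, 1, 0, 0, 0, 1, 3, 0, 0, 1, 2, 0, 0, 0]

Z[0]=17
i=1: fresh scan; Z[1]=0
i=2: fresh scan; Z[2]=0
i=3: fresh scan; Z[3]=0
i=4: fresh scan; Z[4]=1 scan→box=[4,5)
i=5: fresh scan; Z[5]=0
i=6: fresh scan; Z[6]=0
i=7: fresh scan; Z[7]=0
i=8: fresh scan; Z[8]=1 scan→box=[8,9)
i=9: fresh scan; Z[9]=3 scan→box=[9,12)
i=10: min(r-i=2, Z[1]=0)=0; Z[10]=0
i=11: min(r-i=1, Z[2]=0)=0; Z[11]=0
i=12: fresh scan; Z[12]=1 scan→box=[12,13)
i=13: fresh scan; Z[13]=2 scan→box=[13,15)
i=14: min(r-i=1, Z[1]=0)=0; Z[14]=0
i=15: fresh scan; Z[15]=0
i=16: fresh scan; Z[16]=0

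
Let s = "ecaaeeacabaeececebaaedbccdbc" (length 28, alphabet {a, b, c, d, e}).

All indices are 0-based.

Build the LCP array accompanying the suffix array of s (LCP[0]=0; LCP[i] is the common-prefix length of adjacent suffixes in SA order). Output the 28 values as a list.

sorted suffixes:
  #0 SA[0]=18  'aaedbccdbc'
  #1 SA[1]=2  'aaeeacabaeececebaaedbccdbc'
  #2 SA[2]=8  'abaeececebaaedbccdbc'
  #3 SA[3]=6  'acabaeececebaaedbccdbc'
  #4 SA[4]=19  'aedbccdbc'
  #5 SA[5]=3  'aeeacabaeececebaaedbccdbc'
  #6 SA[6]=10  'aeececebaaedbccdbc'
  #7 SA[7]=17  'baaedbccdbc'
  #8 SA[8]=9  'baeececebaaedbccdbc'
  #9 SA[9]=26  'bc'
  #10 SA[10]=22  'bccdbc'
  #11 SA[11]=27  'c'
  #12 SA[12]=1  'caaeeacabaeececebaaedbccdbc'
  #13 SA[13]=7  'cabaeececebaaedbccdbc'
  #14 SA[14]=23  'ccdbc'
  #15 SA[15]=24  'cdbc'
  #16 SA[16]=15  'cebaaedbccdbc'
  #17 SA[17]=13  'cecebaaedbccdbc'
  #18 SA[18]=25  'dbc'
  #19 SA[19]=21  'dbccdbc'
  #20 SA[20]=5  'eacabaeececebaaedbccdbc'
  #21 SA[21]=16  'ebaaedbccdbc'
  #22 SA[22]=0  'ecaaeeacabaeececebaaedbccdbc'
  #23 SA[23]=14  'ecebaaedbccdbc'
  #24 SA[24]=12  'ececebaaedbccdbc'
  #25 SA[25]=20  'edbccdbc'
  #26 SA[26]=4  'eeacabaeececebaaedbccdbc'
  #27 SA[27]=11  'eececebaaedbccdbc'

SA = [18, 2, 8, 6, 19, 3, 10, 17, 9, 26, 22, 27, 1, 7, 23, 24, 15, 13, 25, 21, 5, 16, 0, 14, 12, 20, 4, 11]
i: (SA[i-1],SA[i]) lcp shared
  1: (18,2) 3 'aae'
  2: (2,8) 1 'a'
  3: (8,6) 1 'a'
  4: (6,19) 1 'a'
  5: (19,3) 2 'ae'
  6: (3,10) 3 'aee'
  7: (10,17) 0 ''
  8: (17,9) 2 'ba'
  9: (9,26) 1 'b'
  10: (26,22) 2 'bc'
  11: (22,27) 0 ''
  12: (27,1) 1 'c'
  13: (1,7) 2 'ca'
  14: (7,23) 1 'c'
  15: (23,24) 1 'c'
  16: (24,15) 1 'c'
  17: (15,13) 2 'ce'
  18: (13,25) 0 ''
  19: (25,21) 3 'dbc'
  20: (21,5) 0 ''
  21: (5,16) 1 'e'
  22: (16,0) 1 'e'
  23: (0,14) 2 'ec'
  24: (14,12) 3 'ece'
  25: (12,20) 1 'e'
  26: (20,4) 1 'e'
  27: (4,11) 2 'ee'

[0, 3, 1, 1, 1, 2, 3, 0, 2, 1, 2, 0, 1, 2, 1, 1, 1, 2, 0, 3, 0, 1, 1, 2, 3, 1, 1, 2]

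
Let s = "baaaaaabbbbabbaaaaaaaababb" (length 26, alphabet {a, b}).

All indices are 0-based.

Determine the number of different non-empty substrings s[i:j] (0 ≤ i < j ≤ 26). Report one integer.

265

sorted suffixes:
  #0 SA[0]=14  'aaaaaaaababb'
  #1 SA[1]=15  'aaaaaaababb'
  #2 SA[2]=16  'aaaaaababb'
  #3 SA[3]=1  'aaaaaabbbbabbaaaaaaaababb'
  #4 SA[4]=17  'aaaaababb'
  #5 SA[5]=2  'aaaaabbbbabbaaaaaaaababb'
  #6 SA[6]=18  'aaaababb'
  #7 SA[7]=3  'aaaabbbbabbaaaaaaaababb'
  #8 SA[8]=19  'aaababb'
  #9 SA[9]=4  'aaabbbbabbaaaaaaaababb'
  #10 SA[10]=20  'aababb'
  #11 SA[11]=5  'aabbbbabbaaaaaaaababb'
  #12 SA[12]=21  'ababb'
  #13 SA[13]=23  'abb'
  #14 SA[14]=11  'abbaaaaaaaababb'
  #15 SA[15]=6  'abbbbabbaaaaaaaababb'
  #16 SA[16]=25  'b'
  #17 SA[17]=13  'baaaaaaaababb'
  #18 SA[18]=0  'baaaaaabbbbabbaaaaaaaababb'
  #19 SA[19]=22  'babb'
  #20 SA[20]=10  'babbaaaaaaaababb'
  #21 SA[21]=24  'bb'
  #22 SA[22]=12  'bbaaaaaaaababb'
  #23 SA[23]=9  'bbabbaaaaaaaababb'
  #24 SA[24]=8  'bbbabbaaaaaaaababb'
  #25 SA[25]=7  'bbbbabbaaaaaaaababb'

SA = [14, 15, 16, 1, 17, 2, 18, 3, 19, 4, 20, 5, 21, 23, 11, 6, 25, 13, 0, 22, 10, 24, 12, 9, 8, 7]
[i] adj suffixes → lcp
  [1] 14/15 → 7 ('aaaaaaa')
  [2] 15/16 → 6 ('aaaaaa')
  [3] 16/1 → 7 ('aaaaaab')
  [4] 1/17 → 5 ('aaaaa')
  [5] 17/2 → 6 ('aaaaab')
  [6] 2/18 → 4 ('aaaa')
  [7] 18/3 → 5 ('aaaab')
  [8] 3/19 → 3 ('aaa')
  [9] 19/4 → 4 ('aaab')
  [10] 4/20 → 2 ('aa')
  [11] 20/5 → 3 ('aab')
  [12] 5/21 → 1 ('a')
  [13] 21/23 → 2 ('ab')
  [14] 23/11 → 3 ('abb')
  [15] 11/6 → 3 ('abb')
  [16] 6/25 → 0 ('')
  [17] 25/13 → 1 ('b')
  [18] 13/0 → 7 ('baaaaaa')
  [19] 0/22 → 2 ('ba')
  [20] 22/10 → 4 ('babb')
  [21] 10/24 → 1 ('b')
  [22] 24/12 → 2 ('bb')
  [23] 12/9 → 3 ('bba')
  [24] 9/8 → 2 ('bb')
  [25] 8/7 → 3 ('bbb')

n(n+1)/2 = 26·27/2 = 351
Σ LCP = 0 + 7 + 6 + 7 + 5 + 6 + 4 + 5 + 3 + 4 + 2 + 3 + 1 + 2 + 3 + 3 + 0 + 1 + 7 + 2 + 4 + 1 + 2 + 3 + 2 + 3 = 86
distinct = 351 − 86 = 265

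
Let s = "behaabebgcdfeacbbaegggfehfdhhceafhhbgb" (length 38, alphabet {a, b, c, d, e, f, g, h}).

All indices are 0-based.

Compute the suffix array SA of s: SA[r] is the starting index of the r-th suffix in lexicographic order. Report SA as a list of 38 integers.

[3, 4, 13, 17, 31, 37, 16, 15, 5, 0, 35, 7, 14, 9, 29, 10, 26, 12, 30, 6, 18, 1, 23, 25, 11, 22, 32, 36, 8, 21, 20, 19, 2, 34, 28, 24, 33, 27]

rank→(start, suffix):
  0 → (3, 'aabebgcdfeacbbaegggfehfdhhceafhhbgb')
  1 → (4, 'abebgcdfeacbbaegggfehfdhhceafhhbgb')
  2 → (13, 'acbbaegggfehfdhhceafhhbgb')
  3 → (17, 'aegggfehfdhhceafhhbgb')
  4 → (31, 'afhhbgb')
  5 → (37, 'b')
  6 → (16, 'baegggfehfdhhceafhhbgb')
  7 → (15, 'bbaegggfehfdhhceafhhbgb')
  8 → (5, 'bebgcdfeacbbaegggfehfdhhceafhhbgb')
  9 → (0, 'behaabebgcdfeacbbaegggfehfdhhceafhhbgb')
  10 → (35, 'bgb')
  11 → (7, 'bgcdfeacbbaegggfehfdhhceafhhbgb')
  12 → (14, 'cbbaegggfehfdhhceafhhbgb')
  13 → (9, 'cdfeacbbaegggfehfdhhceafhhbgb')
  14 → (29, 'ceafhhbgb')
  15 → (10, 'dfeacbbaegggfehfdhhceafhhbgb')
  16 → (26, 'dhhceafhhbgb')
  17 → (12, 'eacbbaegggfehfdhhceafhhbgb')
  18 → (30, 'eafhhbgb')
  19 → (6, 'ebgcdfeacbbaegggfehfdhhceafhhbgb')
  20 → (18, 'egggfehfdhhceafhhbgb')
  21 → (1, 'ehaabebgcdfeacbbaegggfehfdhhceafhhbgb')
  22 → (23, 'ehfdhhceafhhbgb')
  23 → (25, 'fdhhceafhhbgb')
  24 → (11, 'feacbbaegggfehfdhhceafhhbgb')
  25 → (22, 'fehfdhhceafhhbgb')
  26 → (32, 'fhhbgb')
  27 → (36, 'gb')
  28 → (8, 'gcdfeacbbaegggfehfdhhceafhhbgb')
  29 → (21, 'gfehfdhhceafhhbgb')
  30 → (20, 'ggfehfdhhceafhhbgb')
  31 → (19, 'gggfehfdhhceafhhbgb')
  32 → (2, 'haabebgcdfeacbbaegggfehfdhhceafhhbgb')
  33 → (34, 'hbgb')
  34 → (28, 'hceafhhbgb')
  35 → (24, 'hfdhhceafhhbgb')
  36 → (33, 'hhbgb')
  37 → (27, 'hhceafhhbgb')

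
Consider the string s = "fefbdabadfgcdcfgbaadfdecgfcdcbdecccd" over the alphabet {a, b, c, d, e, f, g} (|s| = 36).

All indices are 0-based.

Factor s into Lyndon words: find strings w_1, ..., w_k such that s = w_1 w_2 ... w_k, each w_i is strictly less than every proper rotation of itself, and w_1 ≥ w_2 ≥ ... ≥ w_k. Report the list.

["f", "ef", "bd", "abadfgcdcfgb", "aadfdecgfcdcbdecccd"]

emit factor 1: 'f' (i=0, period=1)
emit factor 2: 'ef' (i=1, period=2)
emit factor 3: 'bd' (i=3, period=2)
emit factor 4: 'abadfgcdcfgb' (i=5, period=12)
emit factor 5: 'aadfdecgfcdcbdecccd' (i=17, period=19)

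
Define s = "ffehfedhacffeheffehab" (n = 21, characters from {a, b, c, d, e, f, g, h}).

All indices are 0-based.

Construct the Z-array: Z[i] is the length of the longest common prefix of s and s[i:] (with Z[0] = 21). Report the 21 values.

Z[0]=21
i=1: i≥r, start 0; Z[1]=1 extend→box=[1,2)
i=2: i≥r, start 0; Z[2]=0
i=3: i≥r, start 0; Z[3]=0
i=4: i≥r, start 0; Z[4]=1 extend→box=[4,5)
i=5: i≥r, start 0; Z[5]=0
i=6: i≥r, start 0; Z[6]=0
i=7: i≥r, start 0; Z[7]=0
i=8: i≥r, start 0; Z[8]=0
i=9: i≥r, start 0; Z[9]=0
i=10: i≥r, start 0; Z[10]=4 extend→box=[10,14)
i=11: min(r-i=3, Z[1]=1)=1; Z[11]=1
i=12: min(r-i=2, Z[2]=0)=0; Z[12]=0
i=13: min(r-i=1, Z[3]=0)=0; Z[13]=0
i=14: i≥r, start 0; Z[14]=0
i=15: i≥r, start 0; Z[15]=4 extend→box=[15,19)
i=16: min(r-i=3, Z[1]=1)=1; Z[16]=1
i=17: min(r-i=2, Z[2]=0)=0; Z[17]=0
i=18: min(r-i=1, Z[3]=0)=0; Z[18]=0
i=19: i≥r, start 0; Z[19]=0
i=20: i≥r, start 0; Z[20]=0

[21, 1, 0, 0, 1, 0, 0, 0, 0, 0, 4, 1, 0, 0, 0, 4, 1, 0, 0, 0, 0]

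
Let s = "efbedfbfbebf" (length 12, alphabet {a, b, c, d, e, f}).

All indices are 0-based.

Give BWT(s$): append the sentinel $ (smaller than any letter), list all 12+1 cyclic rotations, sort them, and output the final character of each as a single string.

rank  rotation       last
    0  $efbedfbfbebf  f
    1  bebf$efbedfbf  f
    2  bedfbfbebf$ef  f
    3  bf$efbedfbfbe  e
    4  bfbebf$efbedf  f
    5  dfbfbebf$efbe  e
    6  ebf$efbedfbfb  b
    7  edfbfbebf$efb  b
    8  efbedfbfbebf$  $
    9  f$efbedfbfbeb  b
   10  fbebf$efbedfb  b
   11  fbedfbfbebf$e  e
   12  fbfbebf$efbed  d

fffefebb$bbed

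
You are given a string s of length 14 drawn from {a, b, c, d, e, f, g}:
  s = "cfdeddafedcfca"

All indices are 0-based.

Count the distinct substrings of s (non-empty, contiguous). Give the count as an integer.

94

sorted suffixes:
  #0 SA[0]=13  'a'
  #1 SA[1]=6  'afedcfca'
  #2 SA[2]=12  'ca'
  #3 SA[3]=10  'cfca'
  #4 SA[4]=0  'cfdeddafedcfca'
  #5 SA[5]=5  'dafedcfca'
  #6 SA[6]=9  'dcfca'
  #7 SA[7]=4  'ddafedcfca'
  #8 SA[8]=2  'deddafedcfca'
  #9 SA[9]=8  'edcfca'
  #10 SA[10]=3  'eddafedcfca'
  #11 SA[11]=11  'fca'
  #12 SA[12]=1  'fdeddafedcfca'
  #13 SA[13]=7  'fedcfca'

SA = [13, 6, 12, 10, 0, 5, 9, 4, 2, 8, 3, 11, 1, 7]
i: (SA[i-1],SA[i]) lcp shared
  1: (13,6) 1 'a'
  2: (6,12) 0 ''
  3: (12,10) 1 'c'
  4: (10,0) 2 'cf'
  5: (0,5) 0 ''
  6: (5,9) 1 'd'
  7: (9,4) 1 'd'
  8: (4,2) 1 'd'
  9: (2,8) 0 ''
  10: (8,3) 2 'ed'
  11: (3,11) 0 ''
  12: (11,1) 1 'f'
  13: (1,7) 1 'f'

n(n+1)/2 = 14·15/2 = 105
Σ LCP = 0 + 1 + 0 + 1 + 2 + 0 + 1 + 1 + 1 + 0 + 2 + 0 + 1 + 1 = 11
distinct = 105 − 11 = 94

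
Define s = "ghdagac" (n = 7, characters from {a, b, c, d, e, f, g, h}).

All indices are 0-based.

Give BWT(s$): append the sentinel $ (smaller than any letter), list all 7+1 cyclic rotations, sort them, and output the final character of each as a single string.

rank  rotation  last
    0  $ghdagac  c
    1  ac$ghdag  g
    2  agac$ghd  d
    3  c$ghdaga  a
    4  dagac$gh  h
    5  gac$ghda  a
    6  ghdagac$  $
    7  hdagac$g  g

cgdaha$g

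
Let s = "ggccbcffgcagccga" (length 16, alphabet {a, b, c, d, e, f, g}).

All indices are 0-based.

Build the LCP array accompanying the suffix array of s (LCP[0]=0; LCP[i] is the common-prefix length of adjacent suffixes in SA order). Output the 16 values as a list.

sorted suffixes:
  #0 SA[0]=15  'a'
  #1 SA[1]=10  'agccga'
  #2 SA[2]=4  'bcffgcagccga'
  #3 SA[3]=9  'cagccga'
  #4 SA[4]=3  'cbcffgcagccga'
  #5 SA[5]=2  'ccbcffgcagccga'
  #6 SA[6]=12  'ccga'
  #7 SA[7]=5  'cffgcagccga'
  #8 SA[8]=13  'cga'
  #9 SA[9]=6  'ffgcagccga'
  #10 SA[10]=7  'fgcagccga'
  #11 SA[11]=14  'ga'
  #12 SA[12]=8  'gcagccga'
  #13 SA[13]=1  'gccbcffgcagccga'
  #14 SA[14]=11  'gccga'
  #15 SA[15]=0  'ggccbcffgcagccga'

SA = [15, 10, 4, 9, 3, 2, 12, 5, 13, 6, 7, 14, 8, 1, 11, 0]
rank  pair      lcp
   1  s[15:],s[10:]  1  'a'
   2  s[10:],s[4:]  0  ''
   3  s[4:],s[9:]  0  ''
   4  s[9:],s[3:]  1  'c'
   5  s[3:],s[2:]  1  'c'
   6  s[2:],s[12:]  2  'cc'
   7  s[12:],s[5:]  1  'c'
   8  s[5:],s[13:]  1  'c'
   9  s[13:],s[6:]  0  ''
  10  s[6:],s[7:]  1  'f'
  11  s[7:],s[14:]  0  ''
  12  s[14:],s[8:]  1  'g'
  13  s[8:],s[1:]  2  'gc'
  14  s[1:],s[11:]  3  'gcc'
  15  s[11:],s[0:]  1  'g'

[0, 1, 0, 0, 1, 1, 2, 1, 1, 0, 1, 0, 1, 2, 3, 1]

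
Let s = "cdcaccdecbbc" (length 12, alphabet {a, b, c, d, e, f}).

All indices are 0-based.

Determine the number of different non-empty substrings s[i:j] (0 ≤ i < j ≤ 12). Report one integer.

70

rank | idx | suffix
   0 |   3 | accdecbbc
   1 |   9 | bbc
   2 |  10 | bc
   3 |  11 | c
   4 |   2 | caccdecbbc
   5 |   8 | cbbc
   6 |   4 | ccdecbbc
   7 |   0 | cdcaccdecbbc
   8 |   5 | cdecbbc
   9 |   1 | dcaccdecbbc
  10 |   6 | decbbc
  11 |   7 | ecbbc

SA = [3, 9, 10, 11, 2, 8, 4, 0, 5, 1, 6, 7]
rank  pair      lcp
   1  s[3:],s[9:]  0  ''
   2  s[9:],s[10:]  1  'b'
   3  s[10:],s[11:]  0  ''
   4  s[11:],s[2:]  1  'c'
   5  s[2:],s[8:]  1  'c'
   6  s[8:],s[4:]  1  'c'
   7  s[4:],s[0:]  1  'c'
   8  s[0:],s[5:]  2  'cd'
   9  s[5:],s[1:]  0  ''
  10  s[1:],s[6:]  1  'd'
  11  s[6:],s[7:]  0  ''

n(n+1)/2 = 12·13/2 = 78
Σ LCP = 0 + 0 + 1 + 0 + 1 + 1 + 1 + 1 + 2 + 0 + 1 + 0 = 8
distinct = 78 − 8 = 70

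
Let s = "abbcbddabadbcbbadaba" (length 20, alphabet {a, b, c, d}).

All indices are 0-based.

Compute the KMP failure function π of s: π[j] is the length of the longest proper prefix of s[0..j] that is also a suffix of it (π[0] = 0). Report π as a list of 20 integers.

[0, 0, 0, 0, 0, 0, 0, 1, 2, 1, 0, 0, 0, 0, 0, 1, 0, 1, 2, 1]

π[0] = 0
j=1 s[j]='b': π[1]=0 (border '')
j=2 s[j]='b': π[2]=0 (border '')
j=3 s[j]='c': π[3]=0 (border '')
j=4 s[j]='b': π[4]=0 (border '')
j=5 s[j]='d': π[5]=0 (border '')
j=6 s[j]='d': π[6]=0 (border '')
j=7 s[j]='a': π[7]=1 (border 'a')
j=8 s[j]='b': π[8]=2 (border 'ab')
j=9 s[j]='a': k: 2→0; π[9]=1 (border 'a')
j=10 s[j]='d': k: 1→0; π[10]=0 (border '')
j=11 s[j]='b': π[11]=0 (border '')
j=12 s[j]='c': π[12]=0 (border '')
j=13 s[j]='b': π[13]=0 (border '')
j=14 s[j]='b': π[14]=0 (border '')
j=15 s[j]='a': π[15]=1 (border 'a')
j=16 s[j]='d': k: 1→0; π[16]=0 (border '')
j=17 s[j]='a': π[17]=1 (border 'a')
j=18 s[j]='b': π[18]=2 (border 'ab')
j=19 s[j]='a': k: 2→0; π[19]=1 (border 'a')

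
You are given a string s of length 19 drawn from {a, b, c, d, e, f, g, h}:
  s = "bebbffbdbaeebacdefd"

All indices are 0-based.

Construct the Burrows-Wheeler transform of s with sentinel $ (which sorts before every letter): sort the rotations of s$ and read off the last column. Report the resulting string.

rank  rotation              last
    0  $bebbffbdbaeebacdefd  d
    1  acdefd$bebbffbdbaeeb  b
    2  aeebacdefd$bebbffbdb  b
    3  bacdefd$bebbffbdbaee  e
    4  baeebacdefd$bebbffbd  d
    5  bbffbdbaeebacdefd$be  e
    6  bdbaeebacdefd$bebbff  f
    7  bebbffbdbaeebacdefd$  $
    8  bffbdbaeebacdefd$beb  b
    9  cdefd$bebbffbdbaeeba  a
   10  d$bebbffbdbaeebacdef  f
   11  dbaeebacdefd$bebbffb  b
   12  defd$bebbffbdbaeebac  c
   13  ebacdefd$bebbffbdbae  e
   14  ebbffbdbaeebacdefd$b  b
   15  eebacdefd$bebbffbdba  a
   16  efd$bebbffbdbaeebacd  d
   17  fbdbaeebacdefd$bebbf  f
   18  fd$bebbffbdbaeebacde  e
   19  ffbdbaeebacdefd$bebb  b

dbbedef$bafbcebadfeb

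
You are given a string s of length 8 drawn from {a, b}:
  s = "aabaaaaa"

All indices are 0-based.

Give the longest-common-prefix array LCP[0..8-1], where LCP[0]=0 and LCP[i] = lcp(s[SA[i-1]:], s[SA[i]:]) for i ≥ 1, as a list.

[0, 1, 2, 3, 4, 2, 1, 0]

rank | idx | suffix
   0 |   7 | a
   1 |   6 | aa
   2 |   5 | aaa
   3 |   4 | aaaa
   4 |   3 | aaaaa
   5 |   0 | aabaaaaa
   6 |   1 | abaaaaa
   7 |   2 | baaaaa

SA = [7, 6, 5, 4, 3, 0, 1, 2]
[i] adj suffixes → lcp
  [1] 7/6 → 1 ('a')
  [2] 6/5 → 2 ('aa')
  [3] 5/4 → 3 ('aaa')
  [4] 4/3 → 4 ('aaaa')
  [5] 3/0 → 2 ('aa')
  [6] 0/1 → 1 ('a')
  [7] 1/2 → 0 ('')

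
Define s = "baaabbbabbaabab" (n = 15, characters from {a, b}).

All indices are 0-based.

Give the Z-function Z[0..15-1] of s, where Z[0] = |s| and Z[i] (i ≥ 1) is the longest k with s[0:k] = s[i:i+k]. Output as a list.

Z[0]=15
i=1: fresh scan; Z[1]=0
i=2: fresh scan; Z[2]=0
i=3: fresh scan; Z[3]=0
i=4: fresh scan; Z[4]=1 extend→box=[4,5)
i=5: fresh scan; Z[5]=1 extend→box=[5,6)
i=6: fresh scan; Z[6]=2 extend→box=[6,8)
i=7: min(r-i=1, Z[1]=0)=0; Z[7]=0
i=8: fresh scan; Z[8]=1 extend→box=[8,9)
i=9: fresh scan; Z[9]=3 extend→box=[9,12)
i=10: min(r-i=2, Z[1]=0)=0; Z[10]=0
i=11: min(r-i=1, Z[2]=0)=0; Z[11]=0
i=12: fresh scan; Z[12]=2 extend→box=[12,14)
i=13: min(r-i=1, Z[1]=0)=0; Z[13]=0
i=14: fresh scan; Z[14]=1 extend→box=[14,15)

[15, 0, 0, 0, 1, 1, 2, 0, 1, 3, 0, 0, 2, 0, 1]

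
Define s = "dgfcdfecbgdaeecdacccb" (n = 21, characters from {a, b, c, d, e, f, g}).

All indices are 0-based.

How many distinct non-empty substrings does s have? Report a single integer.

rank→(start, suffix):
  0 → (16, 'acccb')
  1 → (11, 'aeecdacccb')
  2 → (20, 'b')
  3 → (8, 'bgdaeecdacccb')
  4 → (19, 'cb')
  5 → (7, 'cbgdaeecdacccb')
  6 → (18, 'ccb')
  7 → (17, 'cccb')
  8 → (14, 'cdacccb')
  9 → (3, 'cdfecbgdaeecdacccb')
  10 → (15, 'dacccb')
  11 → (10, 'daeecdacccb')
  12 → (4, 'dfecbgdaeecdacccb')
  13 → (0, 'dgfcdfecbgdaeecdacccb')
  14 → (6, 'ecbgdaeecdacccb')
  15 → (13, 'ecdacccb')
  16 → (12, 'eecdacccb')
  17 → (2, 'fcdfecbgdaeecdacccb')
  18 → (5, 'fecbgdaeecdacccb')
  19 → (9, 'gdaeecdacccb')
  20 → (1, 'gfcdfecbgdaeecdacccb')

SA = [16, 11, 20, 8, 19, 7, 18, 17, 14, 3, 15, 10, 4, 0, 6, 13, 12, 2, 5, 9, 1]
rank  pair      lcp
   1  s[16:],s[11:]  1  'a'
   2  s[11:],s[20:]  0  ''
   3  s[20:],s[8:]  1  'b'
   4  s[8:],s[19:]  0  ''
   5  s[19:],s[7:]  2  'cb'
   6  s[7:],s[18:]  1  'c'
   7  s[18:],s[17:]  2  'cc'
   8  s[17:],s[14:]  1  'c'
   9  s[14:],s[3:]  2  'cd'
  10  s[3:],s[15:]  0  ''
  11  s[15:],s[10:]  2  'da'
  12  s[10:],s[4:]  1  'd'
  13  s[4:],s[0:]  1  'd'
  14  s[0:],s[6:]  0  ''
  15  s[6:],s[13:]  2  'ec'
  16  s[13:],s[12:]  1  'e'
  17  s[12:],s[2:]  0  ''
  18  s[2:],s[5:]  1  'f'
  19  s[5:],s[9:]  0  ''
  20  s[9:],s[1:]  1  'g'

n(n+1)/2 = 21·22/2 = 231
Σ LCP = 0 + 1 + 0 + 1 + 0 + 2 + 1 + 2 + 1 + 2 + 0 + 2 + 1 + 1 + 0 + 2 + 1 + 0 + 1 + 0 + 1 = 19
distinct = 231 − 19 = 212

212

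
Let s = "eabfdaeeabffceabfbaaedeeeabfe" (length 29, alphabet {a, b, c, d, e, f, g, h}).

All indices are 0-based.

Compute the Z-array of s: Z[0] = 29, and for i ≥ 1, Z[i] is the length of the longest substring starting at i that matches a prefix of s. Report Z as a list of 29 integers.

Z[0]=29
i=1: outside box; Z[1]=0
i=2: outside box; Z[2]=0
i=3: outside box; Z[3]=0
i=4: outside box; Z[4]=0
i=5: outside box; Z[5]=0
i=6: outside box; Z[6]=1 grow→box=[6,7)
i=7: outside box; Z[7]=4 grow→box=[7,11)
i=8: min(r-i=3, Z[1]=0)=0; Z[8]=0
i=9: min(r-i=2, Z[2]=0)=0; Z[9]=0
i=10: min(r-i=1, Z[3]=0)=0; Z[10]=0
i=11: outside box; Z[11]=0
i=12: outside box; Z[12]=0
i=13: outside box; Z[13]=4 grow→box=[13,17)
i=14: min(r-i=3, Z[1]=0)=0; Z[14]=0
i=15: min(r-i=2, Z[2]=0)=0; Z[15]=0
i=16: min(r-i=1, Z[3]=0)=0; Z[16]=0
i=17: outside box; Z[17]=0
i=18: outside box; Z[18]=0
i=19: outside box; Z[19]=0
i=20: outside box; Z[20]=1 grow→box=[20,21)
i=21: outside box; Z[21]=0
i=22: outside box; Z[22]=1 grow→box=[22,23)
i=23: outside box; Z[23]=1 grow→box=[23,24)
i=24: outside box; Z[24]=4 grow→box=[24,28)
i=25: min(r-i=3, Z[1]=0)=0; Z[25]=0
i=26: min(r-i=2, Z[2]=0)=0; Z[26]=0
i=27: min(r-i=1, Z[3]=0)=0; Z[27]=0
i=28: outside box; Z[28]=1 grow→box=[28,29)

[29, 0, 0, 0, 0, 0, 1, 4, 0, 0, 0, 0, 0, 4, 0, 0, 0, 0, 0, 0, 1, 0, 1, 1, 4, 0, 0, 0, 1]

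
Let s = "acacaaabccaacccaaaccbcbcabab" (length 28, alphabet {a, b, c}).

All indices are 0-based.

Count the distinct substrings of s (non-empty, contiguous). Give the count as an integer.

sorted suffixes:
  #0 SA[0]=4  'aaabccaacccaaaccbcbcabab'
  #1 SA[1]=15  'aaaccbcbcabab'
  #2 SA[2]=5  'aabccaacccaaaccbcbcabab'
  #3 SA[3]=16  'aaccbcbcabab'
  #4 SA[4]=10  'aacccaaaccbcbcabab'
  #5 SA[5]=26  'ab'
  #6 SA[6]=24  'abab'
  #7 SA[7]=6  'abccaacccaaaccbcbcabab'
  #8 SA[8]=2  'acaaabccaacccaaaccbcbcabab'
  #9 SA[9]=0  'acacaaabccaacccaaaccbcbcabab'
  #10 SA[10]=17  'accbcbcabab'
  #11 SA[11]=11  'acccaaaccbcbcabab'
  #12 SA[12]=27  'b'
  #13 SA[13]=25  'bab'
  #14 SA[14]=22  'bcabab'
  #15 SA[15]=20  'bcbcabab'
  #16 SA[16]=7  'bccaacccaaaccbcbcabab'
  #17 SA[17]=3  'caaabccaacccaaaccbcbcabab'
  #18 SA[18]=14  'caaaccbcbcabab'
  #19 SA[19]=9  'caacccaaaccbcbcabab'
  #20 SA[20]=23  'cabab'
  #21 SA[21]=1  'cacaaabccaacccaaaccbcbcabab'
  #22 SA[22]=21  'cbcabab'
  #23 SA[23]=19  'cbcbcabab'
  #24 SA[24]=13  'ccaaaccbcbcabab'
  #25 SA[25]=8  'ccaacccaaaccbcbcabab'
  #26 SA[26]=18  'ccbcbcabab'
  #27 SA[27]=12  'cccaaaccbcbcabab'

SA = [4, 15, 5, 16, 10, 26, 24, 6, 2, 0, 17, 11, 27, 25, 22, 20, 7, 3, 14, 9, 23, 1, 21, 19, 13, 8, 18, 12]
i: (SA[i-1],SA[i]) lcp shared
  1: (4,15) 3 'aaa'
  2: (15,5) 2 'aa'
  3: (5,16) 2 'aa'
  4: (16,10) 4 'aacc'
  5: (10,26) 1 'a'
  6: (26,24) 2 'ab'
  7: (24,6) 2 'ab'
  8: (6,2) 1 'a'
  9: (2,0) 3 'aca'
  10: (0,17) 2 'ac'
  11: (17,11) 3 'acc'
  12: (11,27) 0 ''
  13: (27,25) 1 'b'
  14: (25,22) 1 'b'
  15: (22,20) 2 'bc'
  16: (20,7) 2 'bc'
  17: (7,3) 0 ''
  18: (3,14) 4 'caaa'
  19: (14,9) 3 'caa'
  20: (9,23) 2 'ca'
  21: (23,1) 2 'ca'
  22: (1,21) 1 'c'
  23: (21,19) 3 'cbc'
  24: (19,13) 1 'c'
  25: (13,8) 4 'ccaa'
  26: (8,18) 2 'cc'
  27: (18,12) 2 'cc'

n(n+1)/2 = 28·29/2 = 406
Σ LCP = 0 + 3 + 2 + 2 + 4 + 1 + 2 + 2 + 1 + 3 + 2 + 3 + 0 + 1 + 1 + 2 + 2 + 0 + 4 + 3 + 2 + 2 + 1 + 3 + 1 + 4 + 2 + 2 = 55
distinct = 406 − 55 = 351

351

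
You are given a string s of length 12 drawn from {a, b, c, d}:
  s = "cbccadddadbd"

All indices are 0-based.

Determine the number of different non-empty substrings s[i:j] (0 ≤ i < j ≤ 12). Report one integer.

sorted suffixes:
  #0 SA[0]=8  'adbd'
  #1 SA[1]=4  'adddadbd'
  #2 SA[2]=1  'bccadddadbd'
  #3 SA[3]=10  'bd'
  #4 SA[4]=3  'cadddadbd'
  #5 SA[5]=0  'cbccadddadbd'
  #6 SA[6]=2  'ccadddadbd'
  #7 SA[7]=11  'd'
  #8 SA[8]=7  'dadbd'
  #9 SA[9]=9  'dbd'
  #10 SA[10]=6  'ddadbd'
  #11 SA[11]=5  'dddadbd'

SA = [8, 4, 1, 10, 3, 0, 2, 11, 7, 9, 6, 5]
i: (SA[i-1],SA[i]) lcp shared
  1: (8,4) 2 'ad'
  2: (4,1) 0 ''
  3: (1,10) 1 'b'
  4: (10,3) 0 ''
  5: (3,0) 1 'c'
  6: (0,2) 1 'c'
  7: (2,11) 0 ''
  8: (11,7) 1 'd'
  9: (7,9) 1 'd'
  10: (9,6) 1 'd'
  11: (6,5) 2 'dd'

n(n+1)/2 = 12·13/2 = 78
Σ LCP = 0 + 2 + 0 + 1 + 0 + 1 + 1 + 0 + 1 + 1 + 1 + 2 = 10
distinct = 78 − 10 = 68

68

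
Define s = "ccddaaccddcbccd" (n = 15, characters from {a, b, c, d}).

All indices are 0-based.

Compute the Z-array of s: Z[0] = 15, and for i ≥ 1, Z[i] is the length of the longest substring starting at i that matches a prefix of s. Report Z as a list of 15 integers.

Z[0]=15
i=1: fresh scan; Z[1]=1 scan→box=[1,2)
i=2: fresh scan; Z[2]=0
i=3: fresh scan; Z[3]=0
i=4: fresh scan; Z[4]=0
i=5: fresh scan; Z[5]=0
i=6: fresh scan; Z[6]=4 scan→box=[6,10)
i=7: min(r-i=3, Z[1]=1)=1; Z[7]=1
i=8: min(r-i=2, Z[2]=0)=0; Z[8]=0
i=9: min(r-i=1, Z[3]=0)=0; Z[9]=0
i=10: fresh scan; Z[10]=1 scan→box=[10,11)
i=11: fresh scan; Z[11]=0
i=12: fresh scan; Z[12]=3 scan→box=[12,15)
i=13: min(r-i=2, Z[1]=1)=1; Z[13]=1
i=14: min(r-i=1, Z[2]=0)=0; Z[14]=0

[15, 1, 0, 0, 0, 0, 4, 1, 0, 0, 1, 0, 3, 1, 0]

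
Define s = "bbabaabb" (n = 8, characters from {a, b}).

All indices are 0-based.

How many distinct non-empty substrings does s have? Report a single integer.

27

rank | idx | suffix
   0 |   4 | aabb
   1 |   2 | abaabb
   2 |   5 | abb
   3 |   7 | b
   4 |   3 | baabb
   5 |   1 | babaabb
   6 |   6 | bb
   7 |   0 | bbabaabb

SA = [4, 2, 5, 7, 3, 1, 6, 0]
i: (SA[i-1],SA[i]) lcp shared
  1: (4,2) 1 'a'
  2: (2,5) 2 'ab'
  3: (5,7) 0 ''
  4: (7,3) 1 'b'
  5: (3,1) 2 'ba'
  6: (1,6) 1 'b'
  7: (6,0) 2 'bb'

n(n+1)/2 = 8·9/2 = 36
Σ LCP = 0 + 1 + 2 + 0 + 1 + 2 + 1 + 2 = 9
distinct = 36 − 9 = 27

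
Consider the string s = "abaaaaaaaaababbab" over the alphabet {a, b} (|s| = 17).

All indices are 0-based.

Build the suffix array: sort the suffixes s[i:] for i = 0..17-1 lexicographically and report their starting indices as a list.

sorted suffixes:
  #0 SA[0]=2  'aaaaaaaaababbab'
  #1 SA[1]=3  'aaaaaaaababbab'
  #2 SA[2]=4  'aaaaaaababbab'
  #3 SA[3]=5  'aaaaaababbab'
  #4 SA[4]=6  'aaaaababbab'
  #5 SA[5]=7  'aaaababbab'
  #6 SA[6]=8  'aaababbab'
  #7 SA[7]=9  'aababbab'
  #8 SA[8]=15  'ab'
  #9 SA[9]=0  'abaaaaaaaaababbab'
  #10 SA[10]=10  'ababbab'
  #11 SA[11]=12  'abbab'
  #12 SA[12]=16  'b'
  #13 SA[13]=1  'baaaaaaaaababbab'
  #14 SA[14]=14  'bab'
  #15 SA[15]=11  'babbab'
  #16 SA[16]=13  'bbab'

[2, 3, 4, 5, 6, 7, 8, 9, 15, 0, 10, 12, 16, 1, 14, 11, 13]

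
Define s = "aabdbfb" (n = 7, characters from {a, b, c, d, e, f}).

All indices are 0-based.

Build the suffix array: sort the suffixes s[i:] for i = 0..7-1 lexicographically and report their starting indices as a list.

rank | idx | suffix
   0 |   0 | aabdbfb
   1 |   1 | abdbfb
   2 |   6 | b
   3 |   2 | bdbfb
   4 |   4 | bfb
   5 |   3 | dbfb
   6 |   5 | fb

[0, 1, 6, 2, 4, 3, 5]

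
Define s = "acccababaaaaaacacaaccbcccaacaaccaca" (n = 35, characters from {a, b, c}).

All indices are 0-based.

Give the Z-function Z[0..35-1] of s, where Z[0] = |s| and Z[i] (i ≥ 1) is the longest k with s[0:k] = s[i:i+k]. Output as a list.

Z[0]=35
i=1: outside box; Z[1]=0
i=2: outside box; Z[2]=0
i=3: outside box; Z[3]=0
i=4: outside box; Z[4]=1 scan→box=[4,5)
i=5: outside box; Z[5]=0
i=6: outside box; Z[6]=1 scan→box=[6,7)
i=7: outside box; Z[7]=0
i=8: outside box; Z[8]=1 scan→box=[8,9)
i=9: outside box; Z[9]=1 scan→box=[9,10)
i=10: outside box; Z[10]=1 scan→box=[10,11)
i=11: outside box; Z[11]=1 scan→box=[11,12)
i=12: outside box; Z[12]=1 scan→box=[12,13)
i=13: outside box; Z[13]=2 scan→box=[13,15)
i=14: min(r-i=1, Z[1]=0)=0; Z[14]=0
i=15: outside box; Z[15]=2 scan→box=[15,17)
i=16: min(r-i=1, Z[1]=0)=0; Z[16]=0
i=17: outside box; Z[17]=1 scan→box=[17,18)
i=18: outside box; Z[18]=3 scan→box=[18,21)
i=19: min(r-i=2, Z[1]=0)=0; Z[19]=0
i=20: min(r-i=1, Z[2]=0)=0; Z[20]=0
i=21: outside box; Z[21]=0
i=22: outside box; Z[22]=0
i=23: outside box; Z[23]=0
i=24: outside box; Z[24]=0
i=25: outside box; Z[25]=1 scan→box=[25,26)
i=26: outside box; Z[26]=2 scan→box=[26,28)
i=27: min(r-i=1, Z[1]=0)=0; Z[27]=0
i=28: outside box; Z[28]=1 scan→box=[28,29)
i=29: outside box; Z[29]=3 scan→box=[29,32)
i=30: min(r-i=2, Z[1]=0)=0; Z[30]=0
i=31: min(r-i=1, Z[2]=0)=0; Z[31]=0
i=32: outside box; Z[32]=2 scan→box=[32,34)
i=33: min(r-i=1, Z[1]=0)=0; Z[33]=0
i=34: outside box; Z[34]=1 scan→box=[34,35)

[35, 0, 0, 0, 1, 0, 1, 0, 1, 1, 1, 1, 1, 2, 0, 2, 0, 1, 3, 0, 0, 0, 0, 0, 0, 1, 2, 0, 1, 3, 0, 0, 2, 0, 1]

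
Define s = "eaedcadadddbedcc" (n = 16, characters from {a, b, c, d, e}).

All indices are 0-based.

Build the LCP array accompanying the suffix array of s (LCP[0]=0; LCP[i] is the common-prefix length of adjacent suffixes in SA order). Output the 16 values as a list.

[0, 2, 1, 0, 0, 1, 1, 0, 1, 1, 2, 1, 2, 0, 1, 3]

rank | idx | suffix
   0 |   5 | adadddbedcc
   1 |   7 | adddbedcc
   2 |   1 | aedcadadddbedcc
   3 |  11 | bedcc
   4 |  15 | c
   5 |   4 | cadadddbedcc
   6 |  14 | cc
   7 |   6 | dadddbedcc
   8 |  10 | dbedcc
   9 |   3 | dcadadddbedcc
  10 |  13 | dcc
  11 |   9 | ddbedcc
  12 |   8 | dddbedcc
  13 |   0 | eaedcadadddbedcc
  14 |   2 | edcadadddbedcc
  15 |  12 | edcc

SA = [5, 7, 1, 11, 15, 4, 14, 6, 10, 3, 13, 9, 8, 0, 2, 12]
rank  pair      lcp
   1  s[5:],s[7:]  2  'ad'
   2  s[7:],s[1:]  1  'a'
   3  s[1:],s[11:]  0  ''
   4  s[11:],s[15:]  0  ''
   5  s[15:],s[4:]  1  'c'
   6  s[4:],s[14:]  1  'c'
   7  s[14:],s[6:]  0  ''
   8  s[6:],s[10:]  1  'd'
   9  s[10:],s[3:]  1  'd'
  10  s[3:],s[13:]  2  'dc'
  11  s[13:],s[9:]  1  'd'
  12  s[9:],s[8:]  2  'dd'
  13  s[8:],s[0:]  0  ''
  14  s[0:],s[2:]  1  'e'
  15  s[2:],s[12:]  3  'edc'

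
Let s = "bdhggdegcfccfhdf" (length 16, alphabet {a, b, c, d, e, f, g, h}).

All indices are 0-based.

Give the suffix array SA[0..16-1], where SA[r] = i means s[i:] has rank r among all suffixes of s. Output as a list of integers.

rank→(start, suffix):
  0 → (0, 'bdhggdegcfccfhdf')
  1 → (10, 'ccfhdf')
  2 → (8, 'cfccfhdf')
  3 → (11, 'cfhdf')
  4 → (5, 'degcfccfhdf')
  5 → (14, 'df')
  6 → (1, 'dhggdegcfccfhdf')
  7 → (6, 'egcfccfhdf')
  8 → (15, 'f')
  9 → (9, 'fccfhdf')
  10 → (12, 'fhdf')
  11 → (7, 'gcfccfhdf')
  12 → (4, 'gdegcfccfhdf')
  13 → (3, 'ggdegcfccfhdf')
  14 → (13, 'hdf')
  15 → (2, 'hggdegcfccfhdf')

[0, 10, 8, 11, 5, 14, 1, 6, 15, 9, 12, 7, 4, 3, 13, 2]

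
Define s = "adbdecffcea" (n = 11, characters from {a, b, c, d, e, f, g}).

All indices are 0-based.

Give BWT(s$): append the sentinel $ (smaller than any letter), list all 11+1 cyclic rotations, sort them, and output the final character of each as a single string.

rank  rotation      last
    0  $adbdecffcea  a
    1  a$adbdecffce  e
    2  adbdecffcea$  $
    3  bdecffcea$ad  d
    4  cea$adbdecff  f
    5  cffcea$adbde  e
    6  dbdecffcea$a  a
    7  decffcea$adb  b
    8  ea$adbdecffc  c
    9  ecffcea$adbd  d
   10  fcea$adbdecf  f
   11  ffcea$adbdec  c

ae$dfeabcdfc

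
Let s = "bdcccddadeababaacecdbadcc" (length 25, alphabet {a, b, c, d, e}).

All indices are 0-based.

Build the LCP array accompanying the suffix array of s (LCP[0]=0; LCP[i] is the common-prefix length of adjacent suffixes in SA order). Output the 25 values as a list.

[0, 1, 3, 1, 1, 2, 0, 2, 2, 1, 0, 1, 2, 2, 1, 2, 1, 0, 1, 1, 3, 1, 1, 0, 1]

sorted suffixes:
  #0 SA[0]=14  'aacecdbadcc'
  #1 SA[1]=12  'abaacecdbadcc'
  #2 SA[2]=10  'ababaacecdbadcc'
  #3 SA[3]=15  'acecdbadcc'
  #4 SA[4]=21  'adcc'
  #5 SA[5]=7  'adeababaacecdbadcc'
  #6 SA[6]=13  'baacecdbadcc'
  #7 SA[7]=11  'babaacecdbadcc'
  #8 SA[8]=20  'badcc'
  #9 SA[9]=0  'bdcccddadeababaacecdbadcc'
  #10 SA[10]=24  'c'
  #11 SA[11]=23  'cc'
  #12 SA[12]=2  'cccddadeababaacecdbadcc'
  #13 SA[13]=3  'ccddadeababaacecdbadcc'
  #14 SA[14]=18  'cdbadcc'
  #15 SA[15]=4  'cddadeababaacecdbadcc'
  #16 SA[16]=16  'cecdbadcc'
  #17 SA[17]=6  'dadeababaacecdbadcc'
  #18 SA[18]=19  'dbadcc'
  #19 SA[19]=22  'dcc'
  #20 SA[20]=1  'dcccddadeababaacecdbadcc'
  #21 SA[21]=5  'ddadeababaacecdbadcc'
  #22 SA[22]=8  'deababaacecdbadcc'
  #23 SA[23]=9  'eababaacecdbadcc'
  #24 SA[24]=17  'ecdbadcc'

SA = [14, 12, 10, 15, 21, 7, 13, 11, 20, 0, 24, 23, 2, 3, 18, 4, 16, 6, 19, 22, 1, 5, 8, 9, 17]
[i] adj suffixes → lcp
  [1] 14/12 → 1 ('a')
  [2] 12/10 → 3 ('aba')
  [3] 10/15 → 1 ('a')
  [4] 15/21 → 1 ('a')
  [5] 21/7 → 2 ('ad')
  [6] 7/13 → 0 ('')
  [7] 13/11 → 2 ('ba')
  [8] 11/20 → 2 ('ba')
  [9] 20/0 → 1 ('b')
  [10] 0/24 → 0 ('')
  [11] 24/23 → 1 ('c')
  [12] 23/2 → 2 ('cc')
  [13] 2/3 → 2 ('cc')
  [14] 3/18 → 1 ('c')
  [15] 18/4 → 2 ('cd')
  [16] 4/16 → 1 ('c')
  [17] 16/6 → 0 ('')
  [18] 6/19 → 1 ('d')
  [19] 19/22 → 1 ('d')
  [20] 22/1 → 3 ('dcc')
  [21] 1/5 → 1 ('d')
  [22] 5/8 → 1 ('d')
  [23] 8/9 → 0 ('')
  [24] 9/17 → 1 ('e')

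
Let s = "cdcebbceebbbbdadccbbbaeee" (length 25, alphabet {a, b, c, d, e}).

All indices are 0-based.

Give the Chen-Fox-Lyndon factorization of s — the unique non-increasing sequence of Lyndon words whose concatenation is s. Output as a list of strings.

["cdce", "bbcee", "bbbbd", "adccbbbaeee"]

emit factor 1: 'cdce' (i=0, period=4)
emit factor 2: 'bbcee' (i=4, period=5)
emit factor 3: 'bbbbd' (i=9, period=5)
emit factor 4: 'adccbbbaeee' (i=14, period=11)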